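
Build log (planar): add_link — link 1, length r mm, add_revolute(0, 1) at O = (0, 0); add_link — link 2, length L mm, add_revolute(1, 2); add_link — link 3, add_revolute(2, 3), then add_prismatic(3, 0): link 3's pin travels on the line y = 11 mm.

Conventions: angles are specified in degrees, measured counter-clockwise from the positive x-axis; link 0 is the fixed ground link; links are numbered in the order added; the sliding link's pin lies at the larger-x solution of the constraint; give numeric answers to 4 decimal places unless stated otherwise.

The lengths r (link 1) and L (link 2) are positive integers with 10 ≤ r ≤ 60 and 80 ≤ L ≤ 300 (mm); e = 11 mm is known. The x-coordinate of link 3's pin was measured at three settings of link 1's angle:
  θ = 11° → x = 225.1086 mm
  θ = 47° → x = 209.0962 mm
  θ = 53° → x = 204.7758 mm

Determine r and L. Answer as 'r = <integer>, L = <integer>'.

constraint per measurement: (x − r cos θ)² + (r sin θ − e)² = L²
subtracting the θ₁ and θ₂ equations cancels the r² and L² terms:
r = (x₁² − x₂²) / (2[(x₁cos θ₁ + e sin θ₁) − (x₂cos θ₂ + e sin θ₂)]) = 48.0001 → r = 48
L² = (x₁ − r cos θ₁)² + (r sin θ₁ − e)² = 31684.0063 → L = 178.0000 → L = 178
check at θ₃=53°: x = 204.7758 (printed 204.7758) ✓

r = 48, L = 178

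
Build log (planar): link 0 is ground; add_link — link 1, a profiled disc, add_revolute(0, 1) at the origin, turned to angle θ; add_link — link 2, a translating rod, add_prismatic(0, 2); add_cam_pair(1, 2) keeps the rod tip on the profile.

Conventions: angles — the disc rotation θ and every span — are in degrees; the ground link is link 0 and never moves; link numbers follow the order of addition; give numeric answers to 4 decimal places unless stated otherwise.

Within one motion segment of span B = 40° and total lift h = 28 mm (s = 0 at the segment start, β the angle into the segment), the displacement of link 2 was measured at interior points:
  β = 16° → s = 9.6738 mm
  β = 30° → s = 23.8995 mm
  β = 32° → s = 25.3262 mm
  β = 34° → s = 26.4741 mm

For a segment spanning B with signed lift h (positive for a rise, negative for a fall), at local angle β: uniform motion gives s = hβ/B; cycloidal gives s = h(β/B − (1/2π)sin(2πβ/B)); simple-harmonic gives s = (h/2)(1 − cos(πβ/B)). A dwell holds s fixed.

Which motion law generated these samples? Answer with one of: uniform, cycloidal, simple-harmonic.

candidates at β/B = r: uniform s = h·r (linear in β); cycloidal s = h·(r − sin(2πr)/(2π)); simple-harmonic s = (h/2)(1 − cos(πr))
β=16°: printed 9.6738 | uniform 11.2000, cycloidal 8.5806, simple-harmonic 9.6738
β=30°: printed 23.8995 | uniform 21.0000, cycloidal 25.4563, simple-harmonic 23.8995
β=32°: printed 25.3262 | uniform 22.4000, cycloidal 26.6382, simple-harmonic 25.3262
β=34°: printed 26.4741 | uniform 23.8000, cycloidal 27.4053, simple-harmonic 26.4741
only one law matches every sample → simple-harmonic

simple-harmonic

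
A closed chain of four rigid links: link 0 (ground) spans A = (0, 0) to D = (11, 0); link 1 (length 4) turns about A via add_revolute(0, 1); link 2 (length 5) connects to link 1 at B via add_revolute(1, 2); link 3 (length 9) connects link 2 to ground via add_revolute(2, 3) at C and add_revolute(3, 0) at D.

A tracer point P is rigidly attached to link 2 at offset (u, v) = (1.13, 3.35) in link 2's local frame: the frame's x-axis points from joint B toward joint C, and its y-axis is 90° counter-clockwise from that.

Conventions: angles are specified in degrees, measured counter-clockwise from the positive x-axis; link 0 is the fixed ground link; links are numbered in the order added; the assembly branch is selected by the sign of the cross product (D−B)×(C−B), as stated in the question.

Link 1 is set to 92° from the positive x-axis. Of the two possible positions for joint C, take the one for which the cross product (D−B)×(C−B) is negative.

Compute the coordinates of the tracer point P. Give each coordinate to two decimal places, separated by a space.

A=(0,0), D=(11.00,0)
B = A + 4.00·(cos92°, sin92°) = (-0.1396, 3.9976)
|BD| = 11.8352
circle(B,5.00) ∩ circle(D,9.00): a=3.5518, h=3.5192
  candidates: C₊=(4.3921,6.1103) cross=41.651; C₋=(2.0147,-0.5145) cross=-41.651
  branch - wants cross < 0 → take C=(2.0147,-0.5145) (cross=-41.651)
ex = (C−B)/|BC| = (0.4309,-0.9024); ey = (0.9024,0.4309)
P = B + 1.13·ex + 3.35·ey = (3.3704,4.4212)

3.37 4.42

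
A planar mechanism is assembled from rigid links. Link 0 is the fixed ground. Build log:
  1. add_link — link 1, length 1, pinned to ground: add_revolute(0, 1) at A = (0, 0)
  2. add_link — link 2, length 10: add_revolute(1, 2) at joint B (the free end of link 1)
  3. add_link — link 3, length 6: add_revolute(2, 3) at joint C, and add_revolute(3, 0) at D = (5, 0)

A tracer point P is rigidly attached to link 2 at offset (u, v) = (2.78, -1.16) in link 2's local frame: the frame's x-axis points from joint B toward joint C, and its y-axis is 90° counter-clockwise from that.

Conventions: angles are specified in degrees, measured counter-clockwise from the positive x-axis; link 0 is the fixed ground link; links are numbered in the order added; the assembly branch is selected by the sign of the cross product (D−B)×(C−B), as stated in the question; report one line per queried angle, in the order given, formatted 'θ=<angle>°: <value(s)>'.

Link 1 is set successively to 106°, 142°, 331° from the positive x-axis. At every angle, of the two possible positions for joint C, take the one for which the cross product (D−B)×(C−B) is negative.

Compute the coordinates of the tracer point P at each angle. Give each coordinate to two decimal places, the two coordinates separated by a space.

A=(0,0), D=(5.00,0)
θ=106°: B = A + 1.00·(cos106°, sin106°) = (-0.2756, 0.9613)
θ=106°: |BD| = 5.3625
θ=106°: circle(B,10.00) ∩ circle(D,6.00): a=8.6486, h=5.0201
θ=106°:   candidates: C₊=(9.1328,4.3497) cross=26.920; C₋=(7.3330,-5.5278) cross=-26.920
θ=106°:   branch - wants cross < 0 → take C=(7.3330,-5.5278) (cross=-26.920)
θ=106°: ex = (C−B)/|BC| = (0.7609,-0.6489); ey = (0.6489,0.7609)
θ=106°: P = B + 2.78·ex + -1.16·ey = (1.0868,-1.7253)
θ=142°: B = A + 1.00·(cos142°, sin142°) = (-0.7880, 0.6157)
θ=142°: |BD| = 5.8207
θ=142°: circle(B,10.00) ∩ circle(D,6.00): a=8.4080, h=5.4135
θ=142°:   candidates: C₊=(8.1454,5.1094) cross=31.510; C₋=(7.0002,-5.6568) cross=-31.510
θ=142°:   branch - wants cross < 0 → take C=(7.0002,-5.6568) (cross=-31.510)
θ=142°: ex = (C−B)/|BC| = (0.7788,-0.6272); ey = (0.6272,0.7788)
θ=142°: P = B + 2.78·ex + -1.16·ey = (0.6495,-2.0315)
θ=331°: B = A + 1.00·(cos331°, sin331°) = (0.8746, -0.4848)
θ=331°: |BD| = 4.1538
θ=331°: circle(B,10.00) ∩ circle(D,6.00): a=9.7807, h=2.0826
θ=331°:   candidates: C₊=(10.3454,2.7251) cross=8.651; C₋=(10.8316,-1.4116) cross=-8.651
θ=331°:   branch - wants cross < 0 → take C=(10.8316,-1.4116) (cross=-8.651)
θ=331°: ex = (C−B)/|BC| = (0.9957,-0.0927); ey = (0.0927,0.9957)
θ=331°: P = B + 2.78·ex + -1.16·ey = (3.5351,-1.8975)

θ=106°: 1.09 -1.73
θ=142°: 0.65 -2.03
θ=331°: 3.54 -1.90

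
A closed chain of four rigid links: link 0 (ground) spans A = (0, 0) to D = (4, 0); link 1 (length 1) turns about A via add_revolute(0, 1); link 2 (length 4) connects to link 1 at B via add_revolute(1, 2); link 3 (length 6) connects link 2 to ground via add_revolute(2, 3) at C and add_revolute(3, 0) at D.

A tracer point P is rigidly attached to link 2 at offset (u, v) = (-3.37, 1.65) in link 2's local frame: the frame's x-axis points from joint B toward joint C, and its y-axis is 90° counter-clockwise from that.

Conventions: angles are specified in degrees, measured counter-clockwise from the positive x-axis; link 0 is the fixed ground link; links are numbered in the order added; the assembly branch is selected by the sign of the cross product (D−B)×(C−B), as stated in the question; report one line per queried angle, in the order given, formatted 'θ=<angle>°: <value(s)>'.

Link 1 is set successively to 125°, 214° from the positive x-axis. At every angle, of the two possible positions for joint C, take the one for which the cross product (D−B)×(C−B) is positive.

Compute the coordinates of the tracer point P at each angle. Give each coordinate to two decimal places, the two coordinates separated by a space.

A=(0,0), D=(4.00,0)
θ=125°: B = A + 1.00·(cos125°, sin125°) = (-0.5736, 0.8192)
θ=125°: |BD| = 4.6464
θ=125°: circle(B,4.00) ∩ circle(D,6.00): a=0.1710, h=3.9963
θ=125°:   candidates: C₊=(0.2993,4.7228) cross=18.568; C₋=(-1.1099,-3.1447) cross=-18.568
θ=125°:   branch + wants cross > 0 → take C=(0.2993,4.7228) (cross=18.568)
θ=125°: ex = (C−B)/|BC| = (0.2182,0.9759); ey = (-0.9759,0.2182)
θ=125°: P = B + -3.37·ex + 1.65·ey = (-2.9192,-2.1096)
θ=214°: B = A + 1.00·(cos214°, sin214°) = (-0.8290, -0.5592)
θ=214°: |BD| = 4.8613
θ=214°: circle(B,4.00) ∩ circle(D,6.00): a=0.3736, h=3.9825
θ=214°:   candidates: C₊=(-0.9160,3.4399) cross=19.360; C₋=(0.0002,-4.4723) cross=-19.360
θ=214°:   branch + wants cross > 0 → take C=(-0.9160,3.4399) (cross=19.360)
θ=214°: ex = (C−B)/|BC| = (-0.0217,0.9998); ey = (-0.9998,-0.0217)
θ=214°: P = B + -3.37·ex + 1.65·ey = (-2.4054,-3.9643)

θ=125°: -2.92 -2.11
θ=214°: -2.41 -3.96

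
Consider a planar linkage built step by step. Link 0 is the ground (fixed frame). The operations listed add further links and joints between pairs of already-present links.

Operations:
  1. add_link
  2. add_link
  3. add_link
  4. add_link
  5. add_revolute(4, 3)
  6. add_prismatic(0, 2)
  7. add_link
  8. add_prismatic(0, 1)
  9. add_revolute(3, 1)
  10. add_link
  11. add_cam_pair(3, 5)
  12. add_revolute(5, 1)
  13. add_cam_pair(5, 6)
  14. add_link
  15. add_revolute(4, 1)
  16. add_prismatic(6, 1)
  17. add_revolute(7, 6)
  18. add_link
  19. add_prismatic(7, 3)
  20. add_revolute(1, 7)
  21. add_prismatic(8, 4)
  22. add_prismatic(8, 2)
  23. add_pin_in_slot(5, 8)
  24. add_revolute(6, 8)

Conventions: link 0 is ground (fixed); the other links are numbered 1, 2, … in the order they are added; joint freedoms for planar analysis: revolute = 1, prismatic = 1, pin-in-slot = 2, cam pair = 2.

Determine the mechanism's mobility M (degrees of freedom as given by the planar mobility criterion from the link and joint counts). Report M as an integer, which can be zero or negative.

(L,J1,J2)=(1,0,0); link0 fixed
link1: (2,0,0)
link2: (3,0,0)
link3: (4,0,0)
link4: (5,0,0)
R 4-3 [J1]: (5,1,0)
P 0-2 [J1]: (5,2,0)
link5: (6,2,0)
P 0-1 [J1]: (6,3,0)
R 3-1 [J1]: (6,4,0)
link6: (7,4,0)
C 3-5 [J2]: (7,4,1)
R 5-1 [J1]: (7,5,1)
C 5-6 [J2]: (7,5,2)
link7: (8,5,2)
R 4-1 [J1]: (8,6,2)
P 6-1 [J1]: (8,7,2)
R 7-6 [J1]: (8,8,2)
link8: (9,8,2)
P 7-3 [J1]: (9,9,2)
R 1-7 [J1]: (9,10,2)
P 8-4 [J1]: (9,11,2)
P 8-2 [J1]: (9,12,2)
PS 5-8 [J2]: (9,12,3)
R 6-8 [J1]: (9,13,3)
Grübler: 3·8 − 2·13 − 3 = -5

M = -5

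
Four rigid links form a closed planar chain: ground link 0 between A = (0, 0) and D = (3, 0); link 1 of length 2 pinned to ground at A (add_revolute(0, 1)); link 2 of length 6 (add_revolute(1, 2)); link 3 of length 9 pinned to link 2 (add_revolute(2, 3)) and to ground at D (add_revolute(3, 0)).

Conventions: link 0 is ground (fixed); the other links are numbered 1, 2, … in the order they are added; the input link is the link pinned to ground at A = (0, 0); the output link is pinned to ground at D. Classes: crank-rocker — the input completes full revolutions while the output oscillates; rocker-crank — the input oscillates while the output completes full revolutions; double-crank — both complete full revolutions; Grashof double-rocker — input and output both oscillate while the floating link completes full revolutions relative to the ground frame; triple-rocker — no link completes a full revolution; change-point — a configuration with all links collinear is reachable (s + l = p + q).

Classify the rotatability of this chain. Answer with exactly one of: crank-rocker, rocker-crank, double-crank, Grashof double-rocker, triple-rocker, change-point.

lengths: ground=3, input=2, coupler=6, output=9
sorted: s=2 (shortest), l=9 (longest), p+q=9
s + l = 11 vs p + q = 9
s + l > p + q → non-Grashof → no link fully rotates → triple-rocker

triple-rocker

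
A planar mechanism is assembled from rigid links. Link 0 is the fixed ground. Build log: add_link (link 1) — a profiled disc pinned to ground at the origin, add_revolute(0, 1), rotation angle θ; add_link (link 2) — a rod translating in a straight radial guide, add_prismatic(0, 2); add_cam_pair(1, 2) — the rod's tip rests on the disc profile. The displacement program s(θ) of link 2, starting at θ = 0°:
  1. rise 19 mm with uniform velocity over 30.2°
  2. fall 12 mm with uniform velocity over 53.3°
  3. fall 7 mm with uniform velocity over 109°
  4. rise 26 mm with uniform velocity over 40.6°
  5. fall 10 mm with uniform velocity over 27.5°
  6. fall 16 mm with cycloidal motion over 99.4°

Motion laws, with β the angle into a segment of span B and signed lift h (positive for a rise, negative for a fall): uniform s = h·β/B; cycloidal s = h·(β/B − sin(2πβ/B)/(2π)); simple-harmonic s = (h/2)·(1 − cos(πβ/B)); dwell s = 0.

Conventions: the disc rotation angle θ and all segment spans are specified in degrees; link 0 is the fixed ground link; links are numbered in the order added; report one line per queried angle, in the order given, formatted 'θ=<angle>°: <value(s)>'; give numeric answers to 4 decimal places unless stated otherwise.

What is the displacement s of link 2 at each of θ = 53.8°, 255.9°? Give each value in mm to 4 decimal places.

seg 1 [0°–30.2°] uniform, h=19: full span → s += 19 → s = 19.0000
seg 2 [30.2°–83.5°] uniform, h=-12: θ=53.8° here. β=23.6, B=53.3. -12·23.6/53.3 = -5.3133 → s = 13.6867
seg 2 [30.2°–83.5°] uniform, h=-12: full span → s += -12 → s = 7.0000
seg 3 [83.5°–192.5°] uniform, h=-7: full span → s += -7 → s = 0.0000
seg 4 [192.5°–233.1°] uniform, h=26: full span → s += 26 → s = 26.0000
seg 5 [233.1°–260.6°] uniform, h=-10: θ=255.9° here. β=22.8, B=27.5. -10·22.8/27.5 = -8.2909 → s = 17.7091

θ=53.8°: 13.6867
θ=255.9°: 17.7091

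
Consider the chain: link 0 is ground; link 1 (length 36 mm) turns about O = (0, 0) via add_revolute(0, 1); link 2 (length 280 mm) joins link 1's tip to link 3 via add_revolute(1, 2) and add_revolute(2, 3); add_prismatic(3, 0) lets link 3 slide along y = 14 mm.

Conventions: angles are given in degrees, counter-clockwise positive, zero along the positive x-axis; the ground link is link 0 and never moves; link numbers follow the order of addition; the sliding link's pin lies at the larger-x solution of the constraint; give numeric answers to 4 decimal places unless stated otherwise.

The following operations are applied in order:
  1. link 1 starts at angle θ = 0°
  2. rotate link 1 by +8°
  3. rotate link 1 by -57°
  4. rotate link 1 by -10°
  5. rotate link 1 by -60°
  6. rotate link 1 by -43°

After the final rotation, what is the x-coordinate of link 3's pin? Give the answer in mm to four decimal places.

geometry: r = 36 mm, L = 280 mm, e = 14 mm; θ starts at 0°
rotate link 1 by +8°: θ ← 0° +8° = 8°
rotate link 1 by -57°: θ ← 8° -57° = -49°
rotate link 1 by -10°: θ ← -49° -10° = -59°
rotate link 1 by -60°: θ ← -59° -60° = -119°
rotate link 1 by -43°: θ ← -119° -43° = -162°
crank pin P = (r cos θ, r sin θ) = (-34.238035, -11.124612)
h = r sin θ − e = -11.124612 − 14 = -25.124612
x = r cos θ + √(L² − h²) = -34.238035 + 278.870497 = 244.632462

244.6325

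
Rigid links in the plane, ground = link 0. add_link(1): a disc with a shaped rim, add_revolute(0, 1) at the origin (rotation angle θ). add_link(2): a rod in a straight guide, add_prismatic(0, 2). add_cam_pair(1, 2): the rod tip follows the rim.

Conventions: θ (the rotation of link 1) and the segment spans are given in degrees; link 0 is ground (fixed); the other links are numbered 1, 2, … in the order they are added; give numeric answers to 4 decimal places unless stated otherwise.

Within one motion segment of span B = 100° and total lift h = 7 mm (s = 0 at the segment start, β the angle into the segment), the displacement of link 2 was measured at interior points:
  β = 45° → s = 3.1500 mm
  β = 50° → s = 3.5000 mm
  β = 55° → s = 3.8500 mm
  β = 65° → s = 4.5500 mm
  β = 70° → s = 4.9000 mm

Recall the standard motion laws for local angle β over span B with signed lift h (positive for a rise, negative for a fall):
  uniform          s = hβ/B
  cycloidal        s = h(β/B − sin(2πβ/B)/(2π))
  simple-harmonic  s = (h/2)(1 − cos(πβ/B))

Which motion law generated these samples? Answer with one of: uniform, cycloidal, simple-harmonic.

candidates at β/B = r: uniform s = h·r (linear in β); cycloidal s = h·(r − sin(2πr)/(2π)); simple-harmonic s = (h/2)(1 − cos(πr))
β=45°: printed 3.1500 | uniform 3.1500, cycloidal 2.8057, simple-harmonic 2.9525
β=50°: printed 3.5000 | uniform 3.5000, cycloidal 3.5000, simple-harmonic 3.5000
β=55°: printed 3.8500 | uniform 3.8500, cycloidal 4.1943, simple-harmonic 4.0475
β=65°: printed 4.5500 | uniform 4.5500, cycloidal 5.4513, simple-harmonic 5.0890
β=70°: printed 4.9000 | uniform 4.9000, cycloidal 5.9596, simple-harmonic 5.5572
only one law matches every sample → uniform

uniform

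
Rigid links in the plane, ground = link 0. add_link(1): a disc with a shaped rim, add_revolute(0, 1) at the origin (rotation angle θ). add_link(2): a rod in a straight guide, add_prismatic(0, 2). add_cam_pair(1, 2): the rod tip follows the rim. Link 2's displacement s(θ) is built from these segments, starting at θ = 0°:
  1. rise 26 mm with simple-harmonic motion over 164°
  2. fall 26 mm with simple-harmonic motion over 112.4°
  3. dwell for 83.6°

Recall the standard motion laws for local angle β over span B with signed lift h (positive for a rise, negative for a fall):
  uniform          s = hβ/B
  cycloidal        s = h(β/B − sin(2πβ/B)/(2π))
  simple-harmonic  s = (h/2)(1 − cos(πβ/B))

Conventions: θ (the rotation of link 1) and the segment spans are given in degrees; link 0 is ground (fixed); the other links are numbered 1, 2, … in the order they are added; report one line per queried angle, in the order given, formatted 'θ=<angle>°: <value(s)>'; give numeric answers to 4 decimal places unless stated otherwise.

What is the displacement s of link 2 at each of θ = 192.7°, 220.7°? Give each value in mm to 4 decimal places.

segment 1 (0° to 164°, simple-harmonic, h = 26) is passed completely: s = 0.0000 + (26) = 26.0000
θ = 192.7° falls in segment 2 (164° to 276.4°, simple-harmonic, h = -26): β = 192.7 − 164 = 28.7°, B = 112.4°; Δs = -26/2·(1 − cos(π·0.2553)) = -3.9631; s = 26.0000 − 3.9631 = 22.0369
θ = 220.7° falls in segment 2 (164° to 276.4°, simple-harmonic, h = -26): β = 220.7 − 164 = 56.7°, B = 112.4°; Δs = -26/2·(1 − cos(π·0.5044)) = -13.1817; s = 26.0000 − 13.1817 = 12.8183

θ=192.7°: 22.0369
θ=220.7°: 12.8183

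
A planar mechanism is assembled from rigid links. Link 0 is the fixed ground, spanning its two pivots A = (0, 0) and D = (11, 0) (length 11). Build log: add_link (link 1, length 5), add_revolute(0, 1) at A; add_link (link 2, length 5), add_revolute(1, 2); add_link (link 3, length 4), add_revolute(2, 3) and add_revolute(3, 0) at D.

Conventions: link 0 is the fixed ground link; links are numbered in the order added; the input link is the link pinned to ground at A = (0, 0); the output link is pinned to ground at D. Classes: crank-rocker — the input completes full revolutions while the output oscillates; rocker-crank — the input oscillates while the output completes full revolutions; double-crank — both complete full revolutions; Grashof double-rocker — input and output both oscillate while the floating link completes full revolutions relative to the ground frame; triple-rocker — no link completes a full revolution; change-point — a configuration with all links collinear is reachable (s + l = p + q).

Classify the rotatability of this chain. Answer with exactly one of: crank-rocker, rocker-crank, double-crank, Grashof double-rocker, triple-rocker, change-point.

lengths: ground=11, input=5, coupler=5, output=4
sorted: s=4 (shortest), l=11 (longest), p+q=10
s + l = 15 vs p + q = 10
s + l > p + q → non-Grashof → no link fully rotates → triple-rocker

triple-rocker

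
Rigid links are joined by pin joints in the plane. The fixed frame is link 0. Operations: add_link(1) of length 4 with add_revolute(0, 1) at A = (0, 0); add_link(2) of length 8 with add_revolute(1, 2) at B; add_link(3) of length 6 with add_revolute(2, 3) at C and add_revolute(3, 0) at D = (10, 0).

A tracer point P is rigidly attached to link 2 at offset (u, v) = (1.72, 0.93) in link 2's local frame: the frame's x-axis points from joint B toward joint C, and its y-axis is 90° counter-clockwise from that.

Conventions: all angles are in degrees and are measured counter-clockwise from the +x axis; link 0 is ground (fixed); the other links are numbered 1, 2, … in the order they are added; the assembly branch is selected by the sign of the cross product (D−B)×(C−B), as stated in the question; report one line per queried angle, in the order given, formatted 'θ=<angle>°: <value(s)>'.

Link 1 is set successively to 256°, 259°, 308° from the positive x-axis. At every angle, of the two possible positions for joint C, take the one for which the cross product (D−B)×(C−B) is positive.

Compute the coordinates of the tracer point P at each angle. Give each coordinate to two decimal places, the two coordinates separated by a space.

A=(0,0), D=(10.00,0)
θ=256°: B = A + 4.00·(cos256°, sin256°) = (-0.9677, -3.8812)
θ=256°: |BD| = 11.6342
θ=256°: circle(B,8.00) ∩ circle(D,6.00): a=7.0204, h=3.8358
θ=256°:   candidates: C₊=(4.3709,2.0769) cross=44.627; C₋=(6.9302,-5.1552) cross=-44.627
θ=256°:   branch + wants cross > 0 → take C=(4.3709,2.0769) (cross=44.627)
θ=256°: ex = (C−B)/|BC| = (0.6673,0.7448); ey = (-0.7448,0.6673)
θ=256°: P = B + 1.72·ex + 0.93·ey = (-0.5125,-1.9796)
θ=259°: B = A + 4.00·(cos259°, sin259°) = (-0.7632, -3.9265)
θ=259°: |BD| = 11.4571
θ=259°: circle(B,8.00) ∩ circle(D,6.00): a=6.9505, h=3.9611
θ=259°:   candidates: C₊=(4.4088,2.1768) cross=45.383; C₋=(7.1239,-5.2657) cross=-45.383
θ=259°:   branch + wants cross > 0 → take C=(4.4088,2.1768) (cross=45.383)
θ=259°: ex = (C−B)/|BC| = (0.6465,0.7629); ey = (-0.7629,0.6465)
θ=259°: P = B + 1.72·ex + 0.93·ey = (-0.3608,-2.0131)
θ=308°: B = A + 4.00·(cos308°, sin308°) = (2.4626, -3.1520)
θ=308°: |BD| = 8.1699
θ=308°: circle(B,8.00) ∩ circle(D,6.00): a=5.7986, h=5.5115
θ=308°:   candidates: C₊=(5.6859,4.1699) cross=45.028; C₋=(9.9387,-5.9997) cross=-45.028
θ=308°:   branch + wants cross > 0 → take C=(5.6859,4.1699) (cross=45.028)
θ=308°: ex = (C−B)/|BC| = (0.4029,0.9152); ey = (-0.9152,0.4029)
θ=308°: P = B + 1.72·ex + 0.93·ey = (2.3045,-1.2031)

θ=256°: -0.51 -1.98
θ=259°: -0.36 -2.01
θ=308°: 2.30 -1.20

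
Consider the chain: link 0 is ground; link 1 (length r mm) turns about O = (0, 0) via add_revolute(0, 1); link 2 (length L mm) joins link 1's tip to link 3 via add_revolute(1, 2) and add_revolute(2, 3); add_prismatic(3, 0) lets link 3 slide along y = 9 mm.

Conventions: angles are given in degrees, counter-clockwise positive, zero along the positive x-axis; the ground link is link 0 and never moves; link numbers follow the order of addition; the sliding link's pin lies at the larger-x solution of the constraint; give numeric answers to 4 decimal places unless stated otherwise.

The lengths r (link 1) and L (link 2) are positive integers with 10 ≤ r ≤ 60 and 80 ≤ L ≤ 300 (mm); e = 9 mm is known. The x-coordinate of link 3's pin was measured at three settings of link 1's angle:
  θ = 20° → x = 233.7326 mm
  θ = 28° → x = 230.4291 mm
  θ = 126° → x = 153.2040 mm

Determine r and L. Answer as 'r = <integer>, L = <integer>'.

constraint per measurement: (x − r cos θ)² + (r sin θ − e)² = L²
subtracting the θ₁ and θ₂ equations cancels the r² and L² terms:
r = (x₁² − x₂²) / (2[(x₁cos θ₁ + e sin θ₁) − (x₂cos θ₂ + e sin θ₂)]) = 51.0000 → r = 51
L² = (x₁ − r cos θ₁)² + (r sin θ₁ − e)² = 34596.0003 → L = 186.0000 → L = 186
check at θ₃=126°: x = 153.2040 (printed 153.2040) ✓

r = 51, L = 186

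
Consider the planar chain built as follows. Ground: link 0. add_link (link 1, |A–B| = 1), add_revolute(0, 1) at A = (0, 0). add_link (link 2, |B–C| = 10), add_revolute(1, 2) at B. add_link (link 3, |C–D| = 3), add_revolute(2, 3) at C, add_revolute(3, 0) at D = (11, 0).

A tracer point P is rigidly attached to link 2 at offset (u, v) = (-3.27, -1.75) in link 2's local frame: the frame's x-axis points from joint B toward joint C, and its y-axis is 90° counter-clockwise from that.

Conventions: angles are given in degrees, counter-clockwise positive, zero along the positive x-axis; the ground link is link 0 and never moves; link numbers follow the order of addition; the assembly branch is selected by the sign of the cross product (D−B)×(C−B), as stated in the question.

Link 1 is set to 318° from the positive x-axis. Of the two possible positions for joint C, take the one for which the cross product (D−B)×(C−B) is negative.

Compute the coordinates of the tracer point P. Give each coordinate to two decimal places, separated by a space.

A=(0,0), D=(11.00,0)
B = A + 1.00·(cos318°, sin318°) = (0.7431, -0.6691)
|BD| = 10.2787
circle(B,10.00) ∩ circle(D,3.00): a=9.5660, h=2.9141
  candidates: C₊=(10.0991,2.8615) cross=29.953; C₋=(10.4785,-2.9543) cross=-29.953
  branch - wants cross < 0 → take C=(10.4785,-2.9543) (cross=-29.953)
ex = (C−B)/|BC| = (0.9735,-0.2285); ey = (0.2285,0.9735)
P = B + -3.27·ex + -1.75·ey = (-2.8402,-1.6256)

-2.84 -1.63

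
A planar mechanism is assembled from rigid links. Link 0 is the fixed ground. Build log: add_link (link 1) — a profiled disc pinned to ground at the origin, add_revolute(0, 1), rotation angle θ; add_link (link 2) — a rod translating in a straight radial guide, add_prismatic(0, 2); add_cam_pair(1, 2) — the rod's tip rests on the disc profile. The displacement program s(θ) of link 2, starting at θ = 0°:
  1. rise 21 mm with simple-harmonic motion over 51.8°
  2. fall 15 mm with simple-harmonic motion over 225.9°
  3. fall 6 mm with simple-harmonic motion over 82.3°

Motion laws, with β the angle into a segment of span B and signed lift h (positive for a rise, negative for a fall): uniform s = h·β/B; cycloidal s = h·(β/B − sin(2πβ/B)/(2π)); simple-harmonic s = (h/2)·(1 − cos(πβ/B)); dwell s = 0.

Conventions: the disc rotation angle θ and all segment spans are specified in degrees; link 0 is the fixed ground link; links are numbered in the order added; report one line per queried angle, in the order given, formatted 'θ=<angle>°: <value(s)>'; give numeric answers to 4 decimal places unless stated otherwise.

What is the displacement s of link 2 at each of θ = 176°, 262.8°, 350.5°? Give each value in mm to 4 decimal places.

seg 1 [0°–51.8°] simple-harmonic, h=21: full span → s += 21 → s = 21.0000
seg 2 [51.8°–277.7°] simple-harmonic, h=-15: θ=176° here. β=124.2, B=225.9. -15/2·(1 − cos(π·0.5498)) = -8.6686 → s = 12.3314
seg 2 [51.8°–277.7°] simple-harmonic, h=-15: θ=262.8° here. β=211, B=225.9. -15/2·(1 − cos(π·0.9340)) = -14.8396 → s = 6.1604
seg 2 [51.8°–277.7°] simple-harmonic, h=-15: full span → s += -15 → s = 6.0000
seg 3 [277.7°–360°] simple-harmonic, h=-6: θ=350.5° here. β=72.8, B=82.3. -6/2·(1 − cos(π·0.8846)) = -5.8049 → s = 0.1951

θ=176°: 12.3314
θ=262.8°: 6.1604
θ=350.5°: 0.1951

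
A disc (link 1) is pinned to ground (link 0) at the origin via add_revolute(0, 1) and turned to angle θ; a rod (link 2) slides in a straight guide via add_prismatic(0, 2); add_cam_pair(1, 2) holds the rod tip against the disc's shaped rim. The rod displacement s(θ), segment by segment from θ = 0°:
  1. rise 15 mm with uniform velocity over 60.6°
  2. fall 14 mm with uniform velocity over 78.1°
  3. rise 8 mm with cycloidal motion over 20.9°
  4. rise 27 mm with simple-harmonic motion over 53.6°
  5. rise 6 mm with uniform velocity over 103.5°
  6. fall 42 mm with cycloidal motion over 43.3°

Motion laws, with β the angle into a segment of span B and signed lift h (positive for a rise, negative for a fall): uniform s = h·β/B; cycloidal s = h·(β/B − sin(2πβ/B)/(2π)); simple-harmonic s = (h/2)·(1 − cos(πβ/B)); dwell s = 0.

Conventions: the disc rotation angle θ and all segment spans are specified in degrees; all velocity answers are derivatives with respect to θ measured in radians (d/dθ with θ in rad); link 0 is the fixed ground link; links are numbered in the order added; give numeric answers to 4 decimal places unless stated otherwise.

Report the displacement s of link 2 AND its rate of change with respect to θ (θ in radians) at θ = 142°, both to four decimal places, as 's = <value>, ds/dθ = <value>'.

segment 1 (0° to 60.6°, uniform, h = 15) is passed completely: s = 0.0000 + (15) = 15.0000
segment 2 (60.6° to 138.7°, uniform, h = -14) is passed completely: s = 15.0000 + (-14) = 1.0000
θ = 142° falls in segment 3 (138.7° to 159.6°, cycloidal, h = 8): β = 142 − 138.7 = 3.3°, B = 20.9°; Δs = 8·(0.1579 − sin(2π·0.1579)/(2π)) = 0.1972; s = 1.0000 + 0.1972 = 1.1972
velocity in seg [138.7°–159.6°] (cycloidal), θ in radians: β = 3.3° = 0.0576 rad, B = 20.9° = 0.3648 rad; ds/dθ = (h/B)(1 − cos(2πβ/B)) = (8/0.3648)(1 − cos(2π·0.1579)) = 9.936061 mm/rad

s = 1.1972, ds/dθ = 9.9361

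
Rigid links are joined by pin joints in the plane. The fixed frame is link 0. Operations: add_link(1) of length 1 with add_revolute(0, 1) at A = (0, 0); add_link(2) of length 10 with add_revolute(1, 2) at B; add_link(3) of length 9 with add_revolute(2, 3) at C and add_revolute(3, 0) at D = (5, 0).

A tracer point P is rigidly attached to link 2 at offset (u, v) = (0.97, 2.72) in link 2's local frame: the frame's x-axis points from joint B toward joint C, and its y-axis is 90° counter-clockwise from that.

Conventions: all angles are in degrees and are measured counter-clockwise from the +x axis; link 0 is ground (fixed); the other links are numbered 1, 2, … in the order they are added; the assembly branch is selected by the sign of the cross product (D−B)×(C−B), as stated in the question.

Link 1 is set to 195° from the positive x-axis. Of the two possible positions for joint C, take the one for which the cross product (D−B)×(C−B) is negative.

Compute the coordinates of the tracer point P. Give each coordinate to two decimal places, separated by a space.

A=(0,0), D=(5.00,0)
B = A + 1.00·(cos195°, sin195°) = (-0.9659, -0.2588)
|BD| = 5.9715
circle(B,10.00) ∩ circle(D,9.00): a=4.5766, h=8.8912
  candidates: C₊=(3.2211,8.8224) cross=53.094; C₋=(3.9918,-8.9433) cross=-53.094
  branch - wants cross < 0 → take C=(3.9918,-8.9433) (cross=-53.094)
ex = (C−B)/|BC| = (0.4958,-0.8685); ey = (0.8685,0.4958)
P = B + 0.97·ex + 2.72·ey = (1.8772,0.2473)

1.88 0.25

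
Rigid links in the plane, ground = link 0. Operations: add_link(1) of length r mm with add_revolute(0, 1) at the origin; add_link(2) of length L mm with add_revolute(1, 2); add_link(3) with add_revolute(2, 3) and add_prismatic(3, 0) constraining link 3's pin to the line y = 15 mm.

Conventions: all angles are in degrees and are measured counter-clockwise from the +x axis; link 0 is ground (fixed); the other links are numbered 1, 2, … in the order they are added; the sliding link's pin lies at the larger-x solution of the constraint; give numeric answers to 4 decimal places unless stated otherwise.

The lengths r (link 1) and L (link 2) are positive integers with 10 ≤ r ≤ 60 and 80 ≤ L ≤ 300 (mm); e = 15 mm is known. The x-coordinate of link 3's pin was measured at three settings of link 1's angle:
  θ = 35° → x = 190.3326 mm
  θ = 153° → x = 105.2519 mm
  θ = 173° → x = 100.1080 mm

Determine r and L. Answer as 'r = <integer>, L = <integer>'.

constraint per measurement: (x − r cos θ)² + (r sin θ − e)² = L²
subtracting the θ₁ and θ₂ equations cancels the r² and L² terms:
r = (x₁² − x₂²) / (2[(x₁cos θ₁ + e sin θ₁) − (x₂cos θ₂ + e sin θ₂)]) = 50.0000 → r = 50
L² = (x₁ − r cos θ₁)² + (r sin θ₁ − e)² = 22500.0001 → L = 150.0000 → L = 150
check at θ₃=173°: x = 100.1080 (printed 100.1080) ✓

r = 50, L = 150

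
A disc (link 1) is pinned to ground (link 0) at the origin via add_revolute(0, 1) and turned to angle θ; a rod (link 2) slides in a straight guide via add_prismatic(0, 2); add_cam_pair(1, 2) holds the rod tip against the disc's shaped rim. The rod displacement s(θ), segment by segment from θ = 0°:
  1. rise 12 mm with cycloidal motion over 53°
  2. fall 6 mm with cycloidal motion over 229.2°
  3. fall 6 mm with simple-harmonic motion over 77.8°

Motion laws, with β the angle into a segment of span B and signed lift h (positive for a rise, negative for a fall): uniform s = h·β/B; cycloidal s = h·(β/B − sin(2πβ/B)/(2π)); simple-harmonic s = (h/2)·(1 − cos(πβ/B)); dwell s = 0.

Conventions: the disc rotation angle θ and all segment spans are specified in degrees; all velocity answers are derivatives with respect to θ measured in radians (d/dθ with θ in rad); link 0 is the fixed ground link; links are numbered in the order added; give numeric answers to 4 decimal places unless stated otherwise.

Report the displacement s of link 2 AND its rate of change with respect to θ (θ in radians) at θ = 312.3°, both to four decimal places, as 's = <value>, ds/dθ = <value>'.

segment 1 (0° to 53°, cycloidal, h = 12) is passed completely: s = 0.0000 + (12) = 12.0000
segment 2 (53° to 282.2°, cycloidal, h = -6) is passed completely: s = 12.0000 + (-6) = 6.0000
θ = 312.3° falls in segment 3 (282.2° to 360°, simple-harmonic, h = -6): β = 312.3 − 282.2 = 30.1°, B = 77.8°; Δs = -6/2·(1 − cos(π·0.3869)) = -1.9563; s = 6.0000 − 1.9563 = 4.0437
velocity in seg [282.2°–360°] (simple-harmonic), θ in radians: β = 30.1° = 0.5253 rad, B = 77.8° = 1.3579 rad; ds/dθ = (πh/(2B)) sin(πβ/B) = (π·(-6)/(2·1.3579)) sin(π·0.3869) = -6.507248 mm/rad

s = 4.0437, ds/dθ = -6.5072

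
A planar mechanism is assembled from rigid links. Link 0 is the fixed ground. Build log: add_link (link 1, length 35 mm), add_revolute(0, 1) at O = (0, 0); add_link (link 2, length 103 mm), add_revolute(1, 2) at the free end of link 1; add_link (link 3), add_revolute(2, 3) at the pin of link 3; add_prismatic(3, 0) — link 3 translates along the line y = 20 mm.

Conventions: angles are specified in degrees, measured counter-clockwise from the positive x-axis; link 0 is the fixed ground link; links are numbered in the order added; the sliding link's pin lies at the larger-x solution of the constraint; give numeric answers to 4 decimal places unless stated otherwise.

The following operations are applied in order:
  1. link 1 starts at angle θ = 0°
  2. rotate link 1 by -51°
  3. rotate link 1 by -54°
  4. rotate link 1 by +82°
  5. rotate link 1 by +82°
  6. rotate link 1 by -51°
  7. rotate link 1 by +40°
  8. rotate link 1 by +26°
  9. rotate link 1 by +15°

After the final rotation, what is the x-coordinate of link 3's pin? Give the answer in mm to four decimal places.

geometry: r = 35 mm, L = 103 mm, e = 20 mm; θ starts at 0°
rotate link 1 by -51°: θ ← 0° -51° = -51°
rotate link 1 by -54°: θ ← -51° -54° = -105°
rotate link 1 by +82°: θ ← -105° +82° = -23°
rotate link 1 by +82°: θ ← -23° +82° = 59°
rotate link 1 by -51°: θ ← 59° -51° = 8°
rotate link 1 by +40°: θ ← 8° +40° = 48°
rotate link 1 by +26°: θ ← 48° +26° = 74°
rotate link 1 by +15°: θ ← 74° +15° = 89°
crank pin P = (r cos θ, r sin θ) = (0.610834, 34.994669)
h = r sin θ − e = 34.994669 − 20 = 14.994669
x = r cos θ + √(L² − h²) = 0.610834 + 101.902698 = 102.513532

102.5135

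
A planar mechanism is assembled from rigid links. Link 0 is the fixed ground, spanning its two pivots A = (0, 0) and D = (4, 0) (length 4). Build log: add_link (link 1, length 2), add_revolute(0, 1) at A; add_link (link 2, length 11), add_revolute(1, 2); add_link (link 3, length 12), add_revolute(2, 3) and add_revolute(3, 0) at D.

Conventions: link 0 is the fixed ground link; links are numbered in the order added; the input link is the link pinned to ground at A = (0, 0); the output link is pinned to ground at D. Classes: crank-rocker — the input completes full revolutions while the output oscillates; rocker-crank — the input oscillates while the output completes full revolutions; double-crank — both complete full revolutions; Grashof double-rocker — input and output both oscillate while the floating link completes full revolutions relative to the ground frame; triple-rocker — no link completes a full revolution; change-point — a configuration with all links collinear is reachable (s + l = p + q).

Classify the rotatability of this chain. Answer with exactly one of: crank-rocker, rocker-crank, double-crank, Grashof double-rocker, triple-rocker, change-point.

lengths: ground=4, input=2, coupler=11, output=12
sorted: s=2 (shortest), l=12 (longest), p+q=15
s + l = 14 vs p + q = 15
s + l < p + q (Grashof) with shortest = input link → crank-rocker

crank-rocker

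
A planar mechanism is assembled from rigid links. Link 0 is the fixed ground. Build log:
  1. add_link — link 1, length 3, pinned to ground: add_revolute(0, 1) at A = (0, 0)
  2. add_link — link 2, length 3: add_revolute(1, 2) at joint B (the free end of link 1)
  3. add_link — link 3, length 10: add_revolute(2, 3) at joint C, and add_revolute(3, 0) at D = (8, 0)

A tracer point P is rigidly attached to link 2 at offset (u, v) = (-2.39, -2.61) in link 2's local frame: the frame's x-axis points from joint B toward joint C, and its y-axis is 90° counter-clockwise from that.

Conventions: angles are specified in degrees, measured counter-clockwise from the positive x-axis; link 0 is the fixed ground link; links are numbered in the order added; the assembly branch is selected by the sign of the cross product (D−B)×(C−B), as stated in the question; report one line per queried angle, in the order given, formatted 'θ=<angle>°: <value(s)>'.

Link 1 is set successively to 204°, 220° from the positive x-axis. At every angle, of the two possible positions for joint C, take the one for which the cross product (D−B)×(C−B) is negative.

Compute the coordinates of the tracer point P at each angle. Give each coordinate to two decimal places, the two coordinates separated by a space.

A=(0,0), D=(8.00,0)
θ=204°: B = A + 3.00·(cos204°, sin204°) = (-2.7406, -1.2202)
θ=204°: |BD| = 10.8097
θ=204°: circle(B,3.00) ∩ circle(D,10.00): a=1.1957, h=2.7514
θ=204°:   candidates: C₊=(-1.8632,1.6486) cross=29.742; C₋=(-1.2420,-3.8191) cross=-29.742
θ=204°:   branch - wants cross < 0 → take C=(-1.2420,-3.8191) (cross=-29.742)
θ=204°: ex = (C−B)/|BC| = (0.4995,-0.8663); ey = (0.8663,0.4995)
θ=204°: P = B + -2.39·ex + -2.61·ey = (-6.1956,-0.4536)
θ=220°: B = A + 3.00·(cos220°, sin220°) = (-2.2981, -1.9284)
θ=220°: |BD| = 10.4771
θ=220°: circle(B,3.00) ∩ circle(D,10.00): a=0.8958, h=2.8631
θ=220°:   candidates: C₊=(-1.9446,1.0507) cross=29.998; C₋=(-0.8907,-4.5777) cross=-29.998
θ=220°:   branch - wants cross < 0 → take C=(-0.8907,-4.5777) (cross=-29.998)
θ=220°: ex = (C−B)/|BC| = (0.4691,-0.8831); ey = (0.8831,0.4691)
θ=220°: P = B + -2.39·ex + -2.61·ey = (-5.7243,-1.0422)

θ=204°: -6.20 -0.45
θ=220°: -5.72 -1.04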